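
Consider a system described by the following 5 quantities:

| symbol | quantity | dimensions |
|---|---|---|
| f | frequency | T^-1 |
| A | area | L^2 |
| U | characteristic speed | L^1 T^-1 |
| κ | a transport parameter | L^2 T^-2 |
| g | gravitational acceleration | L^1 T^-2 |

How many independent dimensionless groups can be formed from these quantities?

3

There are 5 variables and 2 base dimensions (L, T).
The dimension matrix has rank 2.
Independent dimensionless groups: 5 − 2 = 3.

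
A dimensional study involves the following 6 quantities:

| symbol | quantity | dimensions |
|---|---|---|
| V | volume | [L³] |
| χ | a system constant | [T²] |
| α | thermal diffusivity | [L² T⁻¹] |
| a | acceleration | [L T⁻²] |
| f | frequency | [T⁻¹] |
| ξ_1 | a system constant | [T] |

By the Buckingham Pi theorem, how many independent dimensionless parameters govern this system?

There are 6 variables and 2 base dimensions (L, T).
The dimension matrix has rank 2.
Independent dimensionless groups: 6 − 2 = 4.

4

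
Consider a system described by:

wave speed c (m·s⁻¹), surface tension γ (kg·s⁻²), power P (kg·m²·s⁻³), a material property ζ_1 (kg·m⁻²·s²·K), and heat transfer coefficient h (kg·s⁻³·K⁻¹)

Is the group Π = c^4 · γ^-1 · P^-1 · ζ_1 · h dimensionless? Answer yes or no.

yes

Sum the exponent of each base dimension across the product:
  M: 4·[c]_M − [γ]_M − [P]_M + [ζ_1]_M + [h]_M = 4·(0) − (1) − (1) + (1) + (1) = 0
  L: 4·[c]_L − [γ]_L − [P]_L + [ζ_1]_L + [h]_L = 4·(1) − (0) − (2) + (-2) + (0) = 0
  T: 4·[c]_T − [γ]_T − [P]_T + [ζ_1]_T + [h]_T = 4·(-1) − (-2) − (-3) + (2) + (-3) = 0
  Θ: 4·[c]_Θ − [γ]_Θ − [P]_Θ + [ζ_1]_Θ + [h]_Θ = 4·(0) − (0) − (0) + (1) + (-1) = 0
All base exponents vanish — dimensionless.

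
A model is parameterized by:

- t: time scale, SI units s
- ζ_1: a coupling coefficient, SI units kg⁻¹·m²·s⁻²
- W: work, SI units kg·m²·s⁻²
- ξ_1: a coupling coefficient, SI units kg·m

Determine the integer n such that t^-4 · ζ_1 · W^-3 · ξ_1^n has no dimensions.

4

Balance the M exponent: (1)·n from ξ_1, plus −4·(0) + (-1) − 3·(1) = -4 from the rest, must sum to zero.
n − 4 = 0, so n = 4.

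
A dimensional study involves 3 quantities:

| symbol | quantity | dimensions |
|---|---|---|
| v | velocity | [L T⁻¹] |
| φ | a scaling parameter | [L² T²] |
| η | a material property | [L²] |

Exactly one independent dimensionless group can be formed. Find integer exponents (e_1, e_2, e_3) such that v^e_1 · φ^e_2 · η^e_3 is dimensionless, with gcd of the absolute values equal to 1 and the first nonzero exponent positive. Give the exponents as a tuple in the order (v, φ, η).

L: e_1·(1) + e_2·(2) + e_3·(2) = 0
T: e_1·(-1) + e_2·(2) + e_3·(0) = 0
Solving this homogeneous linear system for the smallest-integer solution (first nonzero entry positive) gives (2, 1, -2).

(2, 1, -2)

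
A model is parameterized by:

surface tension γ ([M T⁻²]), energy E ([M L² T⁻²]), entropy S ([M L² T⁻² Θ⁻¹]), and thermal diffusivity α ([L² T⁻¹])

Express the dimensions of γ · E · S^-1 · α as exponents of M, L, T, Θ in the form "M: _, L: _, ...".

M: 1, L: 2, T: -3, Θ: 1

Collect each base-dimension exponent across the product:
  M: (1) + (1) − (1) + (0) = 1
  L: (0) + (2) − (2) + (2) = 2
  T: (-2) + (-2) − (-2) + (-1) = -3
  Θ: (0) + (0) − (-1) + (0) = 1
So the dimensions are [M L² T⁻³ Θ].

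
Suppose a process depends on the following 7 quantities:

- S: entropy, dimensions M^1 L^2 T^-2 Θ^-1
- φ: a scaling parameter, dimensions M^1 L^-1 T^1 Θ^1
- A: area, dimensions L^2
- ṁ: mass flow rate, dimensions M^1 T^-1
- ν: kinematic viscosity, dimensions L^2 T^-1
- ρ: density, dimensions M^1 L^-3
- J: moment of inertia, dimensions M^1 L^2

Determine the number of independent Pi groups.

3

There are 7 variables and 4 base dimensions (M, L, T, Θ).
The dimension matrix has rank 4.
Independent dimensionless groups: 7 − 4 = 3.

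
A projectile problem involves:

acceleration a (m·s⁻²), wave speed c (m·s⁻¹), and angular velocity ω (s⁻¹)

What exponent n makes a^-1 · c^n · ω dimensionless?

Balance the L exponent: (1)·n from c, plus −(1) + (0) = -1 from the rest, must sum to zero.
n − 1 = 0, so n = 1.

1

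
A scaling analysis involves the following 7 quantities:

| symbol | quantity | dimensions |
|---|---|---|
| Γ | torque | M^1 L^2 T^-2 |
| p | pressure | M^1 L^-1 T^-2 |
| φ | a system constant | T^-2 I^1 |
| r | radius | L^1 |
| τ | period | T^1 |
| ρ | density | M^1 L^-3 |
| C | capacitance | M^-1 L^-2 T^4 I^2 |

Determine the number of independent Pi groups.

There are 7 variables and 4 base dimensions (M, L, T, I).
The dimension matrix has rank 4.
Independent dimensionless groups: 7 − 4 = 3.

3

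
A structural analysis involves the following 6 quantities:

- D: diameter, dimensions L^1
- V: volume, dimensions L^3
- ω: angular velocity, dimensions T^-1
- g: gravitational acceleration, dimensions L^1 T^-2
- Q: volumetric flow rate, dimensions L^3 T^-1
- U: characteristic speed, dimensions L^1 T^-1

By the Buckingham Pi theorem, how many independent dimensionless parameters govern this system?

4

There are 6 variables and 2 base dimensions (L, T).
The dimension matrix has rank 2.
Independent dimensionless groups: 6 − 2 = 4.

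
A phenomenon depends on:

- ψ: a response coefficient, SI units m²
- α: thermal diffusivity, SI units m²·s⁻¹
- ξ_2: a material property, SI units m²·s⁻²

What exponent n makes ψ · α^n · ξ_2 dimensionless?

-2

Balance the L exponent: (2)·n from α, plus (2) + (2) = 4 from the rest, must sum to zero.
2n + 4 = 0, so n = -2.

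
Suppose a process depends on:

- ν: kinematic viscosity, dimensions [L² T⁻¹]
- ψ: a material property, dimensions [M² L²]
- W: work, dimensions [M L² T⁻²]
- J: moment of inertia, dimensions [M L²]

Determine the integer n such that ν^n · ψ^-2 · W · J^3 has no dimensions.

-2

Balance the L exponent: (2)·n from ν, plus −2·(2) + (2) + 3·(2) = 4 from the rest, must sum to zero.
2n + 4 = 0, so n = -2.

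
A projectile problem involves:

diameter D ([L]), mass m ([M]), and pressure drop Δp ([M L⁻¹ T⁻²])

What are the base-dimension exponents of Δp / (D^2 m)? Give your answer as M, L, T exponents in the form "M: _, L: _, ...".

Collect each base-dimension exponent across the product:
  M: −2·(0) − (1) + (1) = 0
  L: −2·(1) − (0) + (-1) = -3
  T: −2·(0) − (0) + (-2) = -2
So the dimensions are [L⁻³ T⁻²].

M: 0, L: -3, T: -2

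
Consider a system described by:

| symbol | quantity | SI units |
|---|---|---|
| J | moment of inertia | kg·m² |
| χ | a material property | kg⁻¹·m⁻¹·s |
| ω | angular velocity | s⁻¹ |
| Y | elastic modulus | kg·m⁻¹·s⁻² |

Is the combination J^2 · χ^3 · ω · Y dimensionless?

Sum the exponent of each base dimension across the product:
  M: 2·[J]_M + 3·[χ]_M + [ω]_M + [Y]_M = 2·(1) + 3·(-1) + (0) + (1) = 0
  L: 2·[J]_L + 3·[χ]_L + [ω]_L + [Y]_L = 2·(2) + 3·(-1) + (0) + (-1) = 0
  T: 2·[J]_T + 3·[χ]_T + [ω]_T + [Y]_T = 2·(0) + 3·(1) + (-1) + (-2) = 0
All base exponents vanish — dimensionless.

yes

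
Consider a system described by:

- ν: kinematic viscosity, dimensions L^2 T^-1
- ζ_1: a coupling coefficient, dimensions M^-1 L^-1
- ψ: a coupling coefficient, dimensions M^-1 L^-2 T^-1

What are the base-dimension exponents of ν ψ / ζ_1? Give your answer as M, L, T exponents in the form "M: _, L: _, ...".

M: 0, L: 1, T: -2

Collect each base-dimension exponent across the product:
  M: (0) − (-1) + (-1) = 0
  L: (2) − (-1) + (-2) = 1
  T: (-1) − (0) + (-1) = -2
So the dimensions are [L T⁻²].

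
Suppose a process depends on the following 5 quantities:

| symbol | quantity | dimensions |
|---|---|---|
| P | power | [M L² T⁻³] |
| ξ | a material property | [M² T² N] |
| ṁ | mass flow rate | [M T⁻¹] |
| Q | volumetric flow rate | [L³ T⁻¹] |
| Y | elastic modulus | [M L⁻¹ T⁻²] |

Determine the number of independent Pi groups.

1

There are 5 variables and 4 base dimensions (M, L, T, N).
The dimension matrix has rank 4.
Independent dimensionless groups: 5 − 4 = 1.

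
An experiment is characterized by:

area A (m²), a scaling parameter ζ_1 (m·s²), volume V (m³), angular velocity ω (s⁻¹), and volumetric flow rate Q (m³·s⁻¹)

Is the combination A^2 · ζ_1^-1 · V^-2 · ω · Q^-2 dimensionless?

Sum the exponent of each base dimension across the product:
  L: 2·[A]_L − [ζ_1]_L − 2·[V]_L + [ω]_L − 2·[Q]_L = 2·(2) − (1) − 2·(3) + (0) − 2·(3) = -9
  T: 2·[A]_T − [ζ_1]_T − 2·[V]_T + [ω]_T − 2·[Q]_T = 2·(0) − (2) − 2·(0) + (-1) − 2·(-1) = -1
Net dimensions [L⁻⁹ T⁻¹] ≠ [1] — not dimensionless.

no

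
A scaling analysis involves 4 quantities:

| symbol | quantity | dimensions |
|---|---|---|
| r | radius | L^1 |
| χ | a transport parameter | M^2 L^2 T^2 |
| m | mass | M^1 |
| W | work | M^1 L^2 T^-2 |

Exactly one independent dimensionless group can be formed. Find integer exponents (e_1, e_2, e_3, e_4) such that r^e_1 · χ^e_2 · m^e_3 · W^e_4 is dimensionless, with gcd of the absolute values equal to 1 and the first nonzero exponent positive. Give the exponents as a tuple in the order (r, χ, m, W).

M: e_1·(0) + e_2·(2) + e_3·(1) + e_4·(1) = 0
L: e_1·(1) + e_2·(2) + e_3·(0) + e_4·(2) = 0
T: e_1·(0) + e_2·(2) + e_3·(0) + e_4·(-2) = 0
Solving this homogeneous linear system for the smallest-integer solution (first nonzero entry positive) gives (4, -1, 3, -1).

(4, -1, 3, -1)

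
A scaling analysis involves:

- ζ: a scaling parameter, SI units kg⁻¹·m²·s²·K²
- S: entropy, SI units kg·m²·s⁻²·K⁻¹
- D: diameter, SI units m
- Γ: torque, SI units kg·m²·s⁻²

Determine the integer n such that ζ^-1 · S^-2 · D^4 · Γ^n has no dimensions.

Balance the M exponent: (1)·n from Γ, plus −(-1) − 2·(1) + 4·(0) = -1 from the rest, must sum to zero.
n − 1 = 0, so n = 1.

1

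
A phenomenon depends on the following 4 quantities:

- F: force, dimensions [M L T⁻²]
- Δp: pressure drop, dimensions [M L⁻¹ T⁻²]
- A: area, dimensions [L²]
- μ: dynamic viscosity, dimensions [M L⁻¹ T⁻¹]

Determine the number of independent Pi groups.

1

There are 4 variables and 3 base dimensions (M, L, T).
The dimension matrix has rank 3.
Independent dimensionless groups: 4 − 3 = 1.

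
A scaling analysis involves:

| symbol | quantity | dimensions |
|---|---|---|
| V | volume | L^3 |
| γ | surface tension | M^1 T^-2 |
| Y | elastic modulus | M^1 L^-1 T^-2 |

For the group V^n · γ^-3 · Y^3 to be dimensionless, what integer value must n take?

1

Balance the L exponent: (3)·n from V, plus −3·(0) + 3·(-1) = -3 from the rest, must sum to zero.
3n − 3 = 0, so n = 1.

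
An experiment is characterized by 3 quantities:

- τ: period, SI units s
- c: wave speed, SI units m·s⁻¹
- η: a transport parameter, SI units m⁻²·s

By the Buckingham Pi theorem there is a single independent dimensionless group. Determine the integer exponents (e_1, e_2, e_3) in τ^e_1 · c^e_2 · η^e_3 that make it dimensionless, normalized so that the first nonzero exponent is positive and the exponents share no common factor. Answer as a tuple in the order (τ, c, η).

(1, 2, 1)

L: e_1·(0) + e_2·(1) + e_3·(-2) = 0
T: e_1·(1) + e_2·(-1) + e_3·(1) = 0
Solving this homogeneous linear system for the smallest-integer solution (first nonzero entry positive) gives (1, 2, 1).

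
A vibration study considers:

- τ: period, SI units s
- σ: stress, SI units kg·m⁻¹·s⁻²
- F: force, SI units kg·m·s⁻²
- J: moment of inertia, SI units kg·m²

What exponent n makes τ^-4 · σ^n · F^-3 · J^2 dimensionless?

Balance the M exponent: (1)·n from σ, plus −4·(0) − 3·(1) + 2·(1) = -1 from the rest, must sum to zero.
n − 1 = 0, so n = 1.

1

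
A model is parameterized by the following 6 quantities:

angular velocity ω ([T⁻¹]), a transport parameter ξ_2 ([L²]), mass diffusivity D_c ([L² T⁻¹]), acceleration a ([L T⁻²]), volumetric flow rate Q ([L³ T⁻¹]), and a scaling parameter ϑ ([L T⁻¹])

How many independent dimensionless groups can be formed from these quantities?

There are 6 variables and 2 base dimensions (L, T).
The dimension matrix has rank 2.
Independent dimensionless groups: 6 − 2 = 4.

4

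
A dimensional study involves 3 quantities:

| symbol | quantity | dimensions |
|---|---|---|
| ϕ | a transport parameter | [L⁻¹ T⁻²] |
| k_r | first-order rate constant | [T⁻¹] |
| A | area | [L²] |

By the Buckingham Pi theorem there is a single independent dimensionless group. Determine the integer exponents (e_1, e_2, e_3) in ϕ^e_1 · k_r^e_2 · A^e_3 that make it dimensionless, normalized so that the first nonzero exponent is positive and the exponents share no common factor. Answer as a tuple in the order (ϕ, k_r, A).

L: e_1·(-1) + e_2·(0) + e_3·(2) = 0
T: e_1·(-2) + e_2·(-1) + e_3·(0) = 0
Solving this homogeneous linear system for the smallest-integer solution (first nonzero entry positive) gives (2, -4, 1).

(2, -4, 1)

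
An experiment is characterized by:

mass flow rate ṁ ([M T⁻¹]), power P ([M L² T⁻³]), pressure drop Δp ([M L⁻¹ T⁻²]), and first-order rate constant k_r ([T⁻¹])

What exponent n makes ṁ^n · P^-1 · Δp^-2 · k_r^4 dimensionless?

3

Balance the M exponent: (1)·n from ṁ, plus −(1) − 2·(1) + 4·(0) = -3 from the rest, must sum to zero.
n − 3 = 0, so n = 3.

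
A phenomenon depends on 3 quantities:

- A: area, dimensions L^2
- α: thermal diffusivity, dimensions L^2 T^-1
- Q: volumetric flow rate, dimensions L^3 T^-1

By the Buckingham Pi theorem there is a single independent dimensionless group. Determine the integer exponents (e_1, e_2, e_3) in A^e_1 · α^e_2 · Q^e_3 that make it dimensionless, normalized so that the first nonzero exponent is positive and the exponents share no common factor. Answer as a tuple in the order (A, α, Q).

L: e_1·(2) + e_2·(2) + e_3·(3) = 0
T: e_1·(0) + e_2·(-1) + e_3·(-1) = 0
Solving this homogeneous linear system for the smallest-integer solution (first nonzero entry positive) gives (1, 2, -2).

(1, 2, -2)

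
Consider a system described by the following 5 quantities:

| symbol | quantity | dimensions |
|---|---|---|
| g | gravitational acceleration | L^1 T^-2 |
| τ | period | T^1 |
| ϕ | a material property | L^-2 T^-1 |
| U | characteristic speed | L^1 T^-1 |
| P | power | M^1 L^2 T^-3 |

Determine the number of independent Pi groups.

2

There are 5 variables and 3 base dimensions (M, L, T).
The dimension matrix has rank 3.
Independent dimensionless groups: 5 − 3 = 2.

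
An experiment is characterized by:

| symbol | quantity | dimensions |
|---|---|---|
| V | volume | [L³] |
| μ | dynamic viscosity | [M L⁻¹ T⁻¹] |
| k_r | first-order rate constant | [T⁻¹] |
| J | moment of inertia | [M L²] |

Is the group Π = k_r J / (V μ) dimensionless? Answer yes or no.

Sum the exponent of each base dimension across the product:
  M: −[V]_M − [μ]_M + [k_r]_M + [J]_M = −(0) − (1) + (0) + (1) = 0
  L: −[V]_L − [μ]_L + [k_r]_L + [J]_L = −(3) − (-1) + (0) + (2) = 0
  T: −[V]_T − [μ]_T + [k_r]_T + [J]_T = −(0) − (-1) + (-1) + (0) = 0
All base exponents vanish — dimensionless.

yes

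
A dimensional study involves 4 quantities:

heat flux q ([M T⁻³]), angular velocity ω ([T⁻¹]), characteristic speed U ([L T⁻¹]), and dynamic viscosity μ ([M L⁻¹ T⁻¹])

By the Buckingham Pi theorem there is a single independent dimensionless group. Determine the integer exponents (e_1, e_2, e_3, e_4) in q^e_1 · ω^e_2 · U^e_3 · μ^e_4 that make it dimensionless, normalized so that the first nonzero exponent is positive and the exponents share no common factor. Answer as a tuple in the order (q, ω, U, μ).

(1, -1, -1, -1)

M: e_1·(1) + e_2·(0) + e_3·(0) + e_4·(1) = 0
L: e_1·(0) + e_2·(0) + e_3·(1) + e_4·(-1) = 0
T: e_1·(-3) + e_2·(-1) + e_3·(-1) + e_4·(-1) = 0
Solving this homogeneous linear system for the smallest-integer solution (first nonzero entry positive) gives (1, -1, -1, -1).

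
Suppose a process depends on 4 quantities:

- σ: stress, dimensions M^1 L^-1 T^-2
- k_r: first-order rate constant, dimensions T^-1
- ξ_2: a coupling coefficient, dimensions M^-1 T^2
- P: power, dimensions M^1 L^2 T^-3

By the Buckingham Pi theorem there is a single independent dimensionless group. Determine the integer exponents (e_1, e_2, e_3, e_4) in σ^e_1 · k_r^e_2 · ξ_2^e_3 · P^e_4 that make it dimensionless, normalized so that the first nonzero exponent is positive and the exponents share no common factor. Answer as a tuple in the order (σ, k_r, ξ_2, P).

(2, -1, 3, 1)

M: e_1·(1) + e_2·(0) + e_3·(-1) + e_4·(1) = 0
L: e_1·(-1) + e_2·(0) + e_3·(0) + e_4·(2) = 0
T: e_1·(-2) + e_2·(-1) + e_3·(2) + e_4·(-3) = 0
Solving this homogeneous linear system for the smallest-integer solution (first nonzero entry positive) gives (2, -1, 3, 1).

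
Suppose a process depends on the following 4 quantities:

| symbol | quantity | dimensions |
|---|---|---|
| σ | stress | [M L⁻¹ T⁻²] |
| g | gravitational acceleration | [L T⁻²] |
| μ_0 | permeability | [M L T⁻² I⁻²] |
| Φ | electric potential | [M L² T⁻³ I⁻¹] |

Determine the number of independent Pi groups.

0

There are 4 variables and 4 base dimensions (M, L, T, I).
The dimension matrix has rank 4.
Independent dimensionless groups: 4 − 4 = 0.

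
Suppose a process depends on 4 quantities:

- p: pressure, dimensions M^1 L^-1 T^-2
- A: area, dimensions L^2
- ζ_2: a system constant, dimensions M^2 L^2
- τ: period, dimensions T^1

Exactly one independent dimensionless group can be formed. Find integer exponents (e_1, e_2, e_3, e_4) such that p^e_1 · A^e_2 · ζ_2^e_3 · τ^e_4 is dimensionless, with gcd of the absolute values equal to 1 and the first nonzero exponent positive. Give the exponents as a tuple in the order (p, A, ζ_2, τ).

M: e_1·(1) + e_2·(0) + e_3·(2) + e_4·(0) = 0
L: e_1·(-1) + e_2·(2) + e_3·(2) + e_4·(0) = 0
T: e_1·(-2) + e_2·(0) + e_3·(0) + e_4·(1) = 0
Solving this homogeneous linear system for the smallest-integer solution (first nonzero entry positive) gives (2, 2, -1, 4).

(2, 2, -1, 4)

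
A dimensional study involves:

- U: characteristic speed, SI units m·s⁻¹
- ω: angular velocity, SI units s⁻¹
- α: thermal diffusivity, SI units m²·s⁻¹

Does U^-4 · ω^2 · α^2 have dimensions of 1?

yes

Sum the exponent of each base dimension across the product:
  M: −4·[U]_M + 2·[ω]_M + 2·[α]_M = −4·(0) + 2·(0) + 2·(0) = 0
  L: −4·[U]_L + 2·[ω]_L + 2·[α]_L = −4·(1) + 2·(0) + 2·(2) = 0
  T: −4·[U]_T + 2·[ω]_T + 2·[α]_T = −4·(-1) + 2·(-1) + 2·(-1) = 0
  N: −4·[U]_N + 2·[ω]_N + 2·[α]_N = −4·(0) + 2·(0) + 2·(0) = 0
All base exponents vanish — dimensionless.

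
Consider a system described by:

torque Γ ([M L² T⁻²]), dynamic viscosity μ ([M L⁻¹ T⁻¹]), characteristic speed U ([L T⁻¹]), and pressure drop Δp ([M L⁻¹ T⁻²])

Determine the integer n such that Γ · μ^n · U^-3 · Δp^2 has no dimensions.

Balance the M exponent: (1)·n from μ, plus (1) − 3·(0) + 2·(1) = 3 from the rest, must sum to zero.
n + 3 = 0, so n = -3.

-3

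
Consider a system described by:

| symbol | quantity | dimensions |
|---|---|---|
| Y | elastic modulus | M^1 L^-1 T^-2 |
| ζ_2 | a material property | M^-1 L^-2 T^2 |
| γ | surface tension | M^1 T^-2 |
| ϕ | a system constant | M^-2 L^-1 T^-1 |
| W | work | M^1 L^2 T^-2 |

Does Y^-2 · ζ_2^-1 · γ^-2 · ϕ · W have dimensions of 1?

Sum the exponent of each base dimension across the product:
  M: −2·[Y]_M − [ζ_2]_M − 2·[γ]_M + [ϕ]_M + [W]_M = −2·(1) − (-1) − 2·(1) + (-2) + (1) = -4
  L: −2·[Y]_L − [ζ_2]_L − 2·[γ]_L + [ϕ]_L + [W]_L = −2·(-1) − (-2) − 2·(0) + (-1) + (2) = 5
  T: −2·[Y]_T − [ζ_2]_T − 2·[γ]_T + [ϕ]_T + [W]_T = −2·(-2) − (2) − 2·(-2) + (-1) + (-2) = 3
Net dimensions [M⁻⁴ L⁵ T³] ≠ [1] — not dimensionless.

no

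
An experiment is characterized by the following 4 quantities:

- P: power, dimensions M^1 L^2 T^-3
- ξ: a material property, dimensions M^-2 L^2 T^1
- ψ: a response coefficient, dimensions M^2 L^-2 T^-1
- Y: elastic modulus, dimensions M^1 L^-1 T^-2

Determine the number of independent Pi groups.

1

There are 4 variables and 3 base dimensions (M, L, T).
The dimension matrix has rank 3.
Independent dimensionless groups: 4 − 3 = 1.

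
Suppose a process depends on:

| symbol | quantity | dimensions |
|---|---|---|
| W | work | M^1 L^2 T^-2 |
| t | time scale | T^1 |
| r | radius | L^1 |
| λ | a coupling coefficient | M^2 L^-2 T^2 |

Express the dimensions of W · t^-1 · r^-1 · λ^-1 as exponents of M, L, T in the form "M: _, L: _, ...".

Collect each base-dimension exponent across the product:
  M: (1) − (0) − (0) − (2) = -1
  L: (2) − (0) − (1) − (-2) = 3
  T: (-2) − (1) − (0) − (2) = -5
So the dimensions are [M⁻¹ L³ T⁻⁵].

M: -1, L: 3, T: -5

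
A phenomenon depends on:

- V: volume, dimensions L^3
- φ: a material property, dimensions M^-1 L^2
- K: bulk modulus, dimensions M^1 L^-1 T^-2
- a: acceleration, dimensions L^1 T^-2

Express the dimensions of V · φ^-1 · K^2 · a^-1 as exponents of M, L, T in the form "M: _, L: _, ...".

Collect each base-dimension exponent across the product:
  M: (0) − (-1) + 2·(1) − (0) = 3
  L: (3) − (2) + 2·(-1) − (1) = -2
  T: (0) − (0) + 2·(-2) − (-2) = -2
So the dimensions are [M³ L⁻² T⁻²].

M: 3, L: -2, T: -2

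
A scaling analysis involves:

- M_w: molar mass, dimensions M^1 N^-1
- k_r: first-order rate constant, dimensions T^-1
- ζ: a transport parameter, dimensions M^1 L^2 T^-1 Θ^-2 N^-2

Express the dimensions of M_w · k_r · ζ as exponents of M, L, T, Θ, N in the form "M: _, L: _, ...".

M: 2, L: 2, T: -2, Θ: -2, N: -3

Collect each base-dimension exponent across the product:
  M: (1) + (0) + (1) = 2
  L: (0) + (0) + (2) = 2
  T: (0) + (-1) + (-1) = -2
  Θ: (0) + (0) + (-2) = -2
  N: (-1) + (0) + (-2) = -3
So the dimensions are [M² L² T⁻² Θ⁻² N⁻³].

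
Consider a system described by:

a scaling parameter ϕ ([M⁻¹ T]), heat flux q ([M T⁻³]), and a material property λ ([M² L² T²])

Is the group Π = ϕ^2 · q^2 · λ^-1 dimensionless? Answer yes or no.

no

Sum the exponent of each base dimension across the product:
  M: 2·[ϕ]_M + 2·[q]_M − [λ]_M = 2·(-1) + 2·(1) − (2) = -2
  L: 2·[ϕ]_L + 2·[q]_L − [λ]_L = 2·(0) + 2·(0) − (2) = -2
  T: 2·[ϕ]_T + 2·[q]_T − [λ]_T = 2·(1) + 2·(-3) − (2) = -6
Net dimensions [M⁻² L⁻² T⁻⁶] ≠ [1] — not dimensionless.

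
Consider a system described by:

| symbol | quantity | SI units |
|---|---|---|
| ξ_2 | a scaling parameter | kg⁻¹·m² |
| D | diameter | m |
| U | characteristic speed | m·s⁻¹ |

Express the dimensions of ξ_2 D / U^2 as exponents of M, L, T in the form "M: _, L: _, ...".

M: -1, L: 1, T: 2

Collect each base-dimension exponent across the product:
  M: (-1) + (0) − 2·(0) = -1
  L: (2) + (1) − 2·(1) = 1
  T: (0) + (0) − 2·(-1) = 2
So the dimensions are [M⁻¹ L T²].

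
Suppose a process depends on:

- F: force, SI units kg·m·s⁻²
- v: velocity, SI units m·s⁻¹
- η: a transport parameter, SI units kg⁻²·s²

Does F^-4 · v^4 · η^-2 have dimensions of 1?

Sum the exponent of each base dimension across the product:
  M: −4·[F]_M + 4·[v]_M − 2·[η]_M = −4·(1) + 4·(0) − 2·(-2) = 0
  L: −4·[F]_L + 4·[v]_L − 2·[η]_L = −4·(1) + 4·(1) − 2·(0) = 0
  T: −4·[F]_T + 4·[v]_T − 2·[η]_T = −4·(-2) + 4·(-1) − 2·(2) = 0
All base exponents vanish — dimensionless.

yes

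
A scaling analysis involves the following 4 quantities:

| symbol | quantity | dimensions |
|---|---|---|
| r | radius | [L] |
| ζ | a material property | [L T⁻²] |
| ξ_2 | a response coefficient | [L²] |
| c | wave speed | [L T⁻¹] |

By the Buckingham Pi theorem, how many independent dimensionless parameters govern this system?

2

There are 4 variables and 2 base dimensions (L, T).
The dimension matrix has rank 2.
Independent dimensionless groups: 4 − 2 = 2.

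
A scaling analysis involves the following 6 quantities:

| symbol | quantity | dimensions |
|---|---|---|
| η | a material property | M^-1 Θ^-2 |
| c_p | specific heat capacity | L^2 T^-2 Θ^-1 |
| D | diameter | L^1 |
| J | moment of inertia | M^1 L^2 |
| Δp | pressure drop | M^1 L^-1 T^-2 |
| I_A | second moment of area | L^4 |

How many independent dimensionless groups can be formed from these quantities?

There are 6 variables and 4 base dimensions (M, L, T, Θ).
The dimension matrix has rank 4.
Independent dimensionless groups: 6 − 4 = 2.

2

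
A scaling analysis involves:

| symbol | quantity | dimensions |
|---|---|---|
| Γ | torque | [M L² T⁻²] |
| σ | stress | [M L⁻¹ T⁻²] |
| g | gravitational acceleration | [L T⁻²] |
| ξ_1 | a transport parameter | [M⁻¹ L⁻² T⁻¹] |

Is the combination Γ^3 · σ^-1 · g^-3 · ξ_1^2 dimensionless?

Sum the exponent of each base dimension across the product:
  M: 3·[Γ]_M − [σ]_M − 3·[g]_M + 2·[ξ_1]_M = 3·(1) − (1) − 3·(0) + 2·(-1) = 0
  L: 3·[Γ]_L − [σ]_L − 3·[g]_L + 2·[ξ_1]_L = 3·(2) − (-1) − 3·(1) + 2·(-2) = 0
  T: 3·[Γ]_T − [σ]_T − 3·[g]_T + 2·[ξ_1]_T = 3·(-2) − (-2) − 3·(-2) + 2·(-1) = 0
All base exponents vanish — dimensionless.

yes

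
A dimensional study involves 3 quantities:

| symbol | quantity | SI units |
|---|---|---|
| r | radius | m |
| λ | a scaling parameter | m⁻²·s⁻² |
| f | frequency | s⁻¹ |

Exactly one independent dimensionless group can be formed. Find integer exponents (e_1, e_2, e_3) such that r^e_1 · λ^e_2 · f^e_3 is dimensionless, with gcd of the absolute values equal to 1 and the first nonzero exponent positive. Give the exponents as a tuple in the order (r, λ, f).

(2, 1, -2)

L: e_1·(1) + e_2·(-2) + e_3·(0) = 0
T: e_1·(0) + e_2·(-2) + e_3·(-1) = 0
Solving this homogeneous linear system for the smallest-integer solution (first nonzero entry positive) gives (2, 1, -2).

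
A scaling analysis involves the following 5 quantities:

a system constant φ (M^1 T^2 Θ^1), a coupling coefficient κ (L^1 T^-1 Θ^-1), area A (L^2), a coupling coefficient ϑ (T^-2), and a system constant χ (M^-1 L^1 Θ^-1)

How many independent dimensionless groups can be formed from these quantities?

1

There are 5 variables and 4 base dimensions (M, L, T, Θ).
The dimension matrix has rank 4.
Independent dimensionless groups: 5 − 4 = 1.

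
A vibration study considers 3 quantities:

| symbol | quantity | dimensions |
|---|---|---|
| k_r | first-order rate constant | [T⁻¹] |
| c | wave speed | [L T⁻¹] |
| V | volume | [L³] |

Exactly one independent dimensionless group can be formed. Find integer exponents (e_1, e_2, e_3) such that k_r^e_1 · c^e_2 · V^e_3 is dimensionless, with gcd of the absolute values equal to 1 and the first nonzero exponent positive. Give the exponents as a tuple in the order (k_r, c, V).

(3, -3, 1)

L: e_1·(0) + e_2·(1) + e_3·(3) = 0
T: e_1·(-1) + e_2·(-1) + e_3·(0) = 0
Solving this homogeneous linear system for the smallest-integer solution (first nonzero entry positive) gives (3, -3, 1).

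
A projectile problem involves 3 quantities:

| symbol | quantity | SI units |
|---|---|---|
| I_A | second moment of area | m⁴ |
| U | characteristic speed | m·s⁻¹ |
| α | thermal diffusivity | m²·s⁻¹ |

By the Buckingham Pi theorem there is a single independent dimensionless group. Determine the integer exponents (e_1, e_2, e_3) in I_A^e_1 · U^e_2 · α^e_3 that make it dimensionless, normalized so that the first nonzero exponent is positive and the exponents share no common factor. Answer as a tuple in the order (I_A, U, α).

L: e_1·(4) + e_2·(1) + e_3·(2) = 0
T: e_1·(0) + e_2·(-1) + e_3·(-1) = 0
Solving this homogeneous linear system for the smallest-integer solution (first nonzero entry positive) gives (1, 4, -4).

(1, 4, -4)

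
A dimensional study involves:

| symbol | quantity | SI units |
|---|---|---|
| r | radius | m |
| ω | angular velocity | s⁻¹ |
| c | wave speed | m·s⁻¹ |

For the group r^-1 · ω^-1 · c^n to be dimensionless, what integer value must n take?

1

Balance the L exponent: (1)·n from c, plus −(1) − (0) = -1 from the rest, must sum to zero.
n − 1 = 0, so n = 1.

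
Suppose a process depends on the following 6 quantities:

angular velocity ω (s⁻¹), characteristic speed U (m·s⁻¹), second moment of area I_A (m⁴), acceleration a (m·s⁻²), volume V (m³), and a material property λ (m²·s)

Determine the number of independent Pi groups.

4

There are 6 variables and 2 base dimensions (L, T).
The dimension matrix has rank 2.
Independent dimensionless groups: 6 − 2 = 4.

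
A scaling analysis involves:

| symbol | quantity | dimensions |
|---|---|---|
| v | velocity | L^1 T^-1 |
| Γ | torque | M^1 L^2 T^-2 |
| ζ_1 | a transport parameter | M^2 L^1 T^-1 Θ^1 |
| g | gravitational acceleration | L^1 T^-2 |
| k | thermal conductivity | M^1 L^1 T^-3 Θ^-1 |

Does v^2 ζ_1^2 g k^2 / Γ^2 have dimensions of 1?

Sum the exponent of each base dimension across the product:
  M: 2·[v]_M − 2·[Γ]_M + 2·[ζ_1]_M + [g]_M + 2·[k]_M = 2·(0) − 2·(1) + 2·(2) + (0) + 2·(1) = 4
  L: 2·[v]_L − 2·[Γ]_L + 2·[ζ_1]_L + [g]_L + 2·[k]_L = 2·(1) − 2·(2) + 2·(1) + (1) + 2·(1) = 3
  T: 2·[v]_T − 2·[Γ]_T + 2·[ζ_1]_T + [g]_T + 2·[k]_T = 2·(-1) − 2·(-2) + 2·(-1) + (-2) + 2·(-3) = -8
  Θ: 2·[v]_Θ − 2·[Γ]_Θ + 2·[ζ_1]_Θ + [g]_Θ + 2·[k]_Θ = 2·(0) − 2·(0) + 2·(1) + (0) + 2·(-1) = 0
Net dimensions [M⁴ L³ T⁻⁸] ≠ [1] — not dimensionless.

no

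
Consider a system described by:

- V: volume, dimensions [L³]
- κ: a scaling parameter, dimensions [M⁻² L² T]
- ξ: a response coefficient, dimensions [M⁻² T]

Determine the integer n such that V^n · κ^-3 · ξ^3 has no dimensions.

Balance the L exponent: (3)·n from V, plus −3·(2) + 3·(0) = -6 from the rest, must sum to zero.
3n − 6 = 0, so n = 2.

2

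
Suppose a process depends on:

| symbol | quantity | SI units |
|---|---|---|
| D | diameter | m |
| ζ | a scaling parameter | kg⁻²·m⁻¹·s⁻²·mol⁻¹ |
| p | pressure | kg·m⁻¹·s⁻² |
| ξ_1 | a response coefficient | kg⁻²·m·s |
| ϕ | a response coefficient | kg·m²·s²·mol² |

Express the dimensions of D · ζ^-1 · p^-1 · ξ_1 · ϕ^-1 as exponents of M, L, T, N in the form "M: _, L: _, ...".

M: -2, L: 2, T: 3, N: -1

Collect each base-dimension exponent across the product:
  M: (0) − (-2) − (1) + (-2) − (1) = -2
  L: (1) − (-1) − (-1) + (1) − (2) = 2
  T: (0) − (-2) − (-2) + (1) − (2) = 3
  N: (0) − (-1) − (0) + (0) − (2) = -1
So the dimensions are [M⁻² L² T³ N⁻¹].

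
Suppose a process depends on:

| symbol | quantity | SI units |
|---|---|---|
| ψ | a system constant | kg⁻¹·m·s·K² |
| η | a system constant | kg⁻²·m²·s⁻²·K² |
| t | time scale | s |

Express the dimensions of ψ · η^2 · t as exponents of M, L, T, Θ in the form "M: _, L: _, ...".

M: -5, L: 5, T: -2, Θ: 6

Collect each base-dimension exponent across the product:
  M: (-1) + 2·(-2) + (0) = -5
  L: (1) + 2·(2) + (0) = 5
  T: (1) + 2·(-2) + (1) = -2
  Θ: (2) + 2·(2) + (0) = 6
So the dimensions are [M⁻⁵ L⁵ T⁻² Θ⁶].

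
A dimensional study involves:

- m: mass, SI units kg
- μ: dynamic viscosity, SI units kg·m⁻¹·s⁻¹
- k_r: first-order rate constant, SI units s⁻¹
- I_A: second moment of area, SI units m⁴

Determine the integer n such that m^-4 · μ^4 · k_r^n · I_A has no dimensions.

Balance the T exponent: (-1)·n from k_r, plus −4·(0) + 4·(-1) + (0) = -4 from the rest, must sum to zero.
−n − 4 = 0, so n = -4.

-4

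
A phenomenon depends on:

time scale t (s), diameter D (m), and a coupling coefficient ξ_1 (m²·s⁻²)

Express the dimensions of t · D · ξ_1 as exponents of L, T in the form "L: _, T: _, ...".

L: 3, T: -1

Collect each base-dimension exponent across the product:
  L: (0) + (1) + (2) = 3
  T: (1) + (0) + (-2) = -1
So the dimensions are [L³ T⁻¹].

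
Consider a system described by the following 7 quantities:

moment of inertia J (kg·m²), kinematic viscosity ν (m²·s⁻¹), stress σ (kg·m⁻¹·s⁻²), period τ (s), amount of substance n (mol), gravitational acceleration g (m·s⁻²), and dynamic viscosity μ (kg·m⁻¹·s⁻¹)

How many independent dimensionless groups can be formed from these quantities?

3

There are 7 variables and 4 base dimensions (M, L, T, N).
The dimension matrix has rank 4.
Independent dimensionless groups: 7 − 4 = 3.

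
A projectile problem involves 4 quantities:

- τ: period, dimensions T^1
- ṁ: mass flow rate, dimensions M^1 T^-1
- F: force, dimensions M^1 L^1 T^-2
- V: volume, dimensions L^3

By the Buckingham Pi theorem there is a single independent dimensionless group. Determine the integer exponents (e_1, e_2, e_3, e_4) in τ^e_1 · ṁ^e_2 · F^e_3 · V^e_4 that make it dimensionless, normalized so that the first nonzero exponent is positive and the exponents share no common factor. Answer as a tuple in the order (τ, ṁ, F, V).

(3, -3, 3, -1)

M: e_1·(0) + e_2·(1) + e_3·(1) + e_4·(0) = 0
L: e_1·(0) + e_2·(0) + e_3·(1) + e_4·(3) = 0
T: e_1·(1) + e_2·(-1) + e_3·(-2) + e_4·(0) = 0
Solving this homogeneous linear system for the smallest-integer solution (first nonzero entry positive) gives (3, -3, 3, -1).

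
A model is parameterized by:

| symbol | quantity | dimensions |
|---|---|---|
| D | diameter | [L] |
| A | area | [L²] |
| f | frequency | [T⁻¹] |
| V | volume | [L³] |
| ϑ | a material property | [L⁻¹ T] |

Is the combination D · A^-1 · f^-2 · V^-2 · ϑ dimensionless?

Sum the exponent of each base dimension across the product:
  L: [D]_L − [A]_L − 2·[f]_L − 2·[V]_L + [ϑ]_L = (1) − (2) − 2·(0) − 2·(3) + (-1) = -8
  T: [D]_T − [A]_T − 2·[f]_T − 2·[V]_T + [ϑ]_T = (0) − (0) − 2·(-1) − 2·(0) + (1) = 3
Net dimensions [L⁻⁸ T³] ≠ [1] — not dimensionless.

no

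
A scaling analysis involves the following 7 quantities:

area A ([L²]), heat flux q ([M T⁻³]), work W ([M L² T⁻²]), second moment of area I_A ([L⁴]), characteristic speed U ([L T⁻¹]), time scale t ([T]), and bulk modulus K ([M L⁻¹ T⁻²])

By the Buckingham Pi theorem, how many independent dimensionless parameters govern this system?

4

There are 7 variables and 3 base dimensions (M, L, T).
The dimension matrix has rank 3.
Independent dimensionless groups: 7 − 3 = 4.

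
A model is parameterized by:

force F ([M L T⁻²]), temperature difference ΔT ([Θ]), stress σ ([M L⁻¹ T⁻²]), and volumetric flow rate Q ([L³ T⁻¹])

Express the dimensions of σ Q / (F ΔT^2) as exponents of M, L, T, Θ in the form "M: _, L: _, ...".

M: 0, L: 1, T: -1, Θ: -2

Collect each base-dimension exponent across the product:
  M: −(1) − 2·(0) + (1) + (0) = 0
  L: −(1) − 2·(0) + (-1) + (3) = 1
  T: −(-2) − 2·(0) + (-2) + (-1) = -1
  Θ: −(0) − 2·(1) + (0) + (0) = -2
So the dimensions are [L T⁻¹ Θ⁻²].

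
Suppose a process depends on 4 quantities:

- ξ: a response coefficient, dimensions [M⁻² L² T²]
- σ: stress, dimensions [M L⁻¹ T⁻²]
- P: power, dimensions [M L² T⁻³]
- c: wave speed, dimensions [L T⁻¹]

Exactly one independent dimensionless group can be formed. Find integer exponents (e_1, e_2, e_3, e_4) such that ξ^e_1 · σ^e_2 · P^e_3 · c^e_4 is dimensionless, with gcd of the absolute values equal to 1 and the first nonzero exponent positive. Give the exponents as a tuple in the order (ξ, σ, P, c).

M: e_1·(-2) + e_2·(1) + e_3·(1) + e_4·(0) = 0
L: e_1·(2) + e_2·(-1) + e_3·(2) + e_4·(1) = 0
T: e_1·(2) + e_2·(-2) + e_3·(-3) + e_4·(-1) = 0
Solving this homogeneous linear system for the smallest-integer solution (first nonzero entry positive) gives (1, 1, 1, -3).

(1, 1, 1, -3)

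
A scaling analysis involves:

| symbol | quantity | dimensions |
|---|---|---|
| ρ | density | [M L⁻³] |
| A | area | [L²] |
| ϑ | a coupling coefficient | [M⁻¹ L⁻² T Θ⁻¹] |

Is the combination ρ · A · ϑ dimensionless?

Sum the exponent of each base dimension across the product:
  M: [ρ]_M + [A]_M + [ϑ]_M = (1) + (0) + (-1) = 0
  L: [ρ]_L + [A]_L + [ϑ]_L = (-3) + (2) + (-2) = -3
  T: [ρ]_T + [A]_T + [ϑ]_T = (0) + (0) + (1) = 1
  Θ: [ρ]_Θ + [A]_Θ + [ϑ]_Θ = (0) + (0) + (-1) = -1
Net dimensions [L⁻³ T Θ⁻¹] ≠ [1] — not dimensionless.

no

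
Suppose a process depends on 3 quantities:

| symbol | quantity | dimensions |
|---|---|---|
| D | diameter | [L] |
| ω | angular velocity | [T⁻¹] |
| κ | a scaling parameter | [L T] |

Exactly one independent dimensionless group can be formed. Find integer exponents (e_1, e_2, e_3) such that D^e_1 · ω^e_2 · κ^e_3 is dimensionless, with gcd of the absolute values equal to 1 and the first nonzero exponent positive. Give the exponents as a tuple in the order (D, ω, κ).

(1, -1, -1)

L: e_1·(1) + e_2·(0) + e_3·(1) = 0
T: e_1·(0) + e_2·(-1) + e_3·(1) = 0
Solving this homogeneous linear system for the smallest-integer solution (first nonzero entry positive) gives (1, -1, -1).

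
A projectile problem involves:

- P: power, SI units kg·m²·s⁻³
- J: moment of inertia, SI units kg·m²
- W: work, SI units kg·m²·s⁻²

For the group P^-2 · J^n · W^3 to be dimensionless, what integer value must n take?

Balance the M exponent: (1)·n from J, plus −2·(1) + 3·(1) = 1 from the rest, must sum to zero.
n + 1 = 0, so n = -1.

-1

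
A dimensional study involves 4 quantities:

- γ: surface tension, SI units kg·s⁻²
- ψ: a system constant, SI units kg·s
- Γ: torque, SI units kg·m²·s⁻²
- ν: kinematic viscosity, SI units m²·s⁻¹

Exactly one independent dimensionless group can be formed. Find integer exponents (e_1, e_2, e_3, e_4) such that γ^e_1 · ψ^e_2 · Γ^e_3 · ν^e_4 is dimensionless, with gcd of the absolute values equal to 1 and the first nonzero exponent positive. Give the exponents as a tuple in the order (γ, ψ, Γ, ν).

(2, 1, -3, 3)

M: e_1·(1) + e_2·(1) + e_3·(1) + e_4·(0) = 0
L: e_1·(0) + e_2·(0) + e_3·(2) + e_4·(2) = 0
T: e_1·(-2) + e_2·(1) + e_3·(-2) + e_4·(-1) = 0
Solving this homogeneous linear system for the smallest-integer solution (first nonzero entry positive) gives (2, 1, -3, 3).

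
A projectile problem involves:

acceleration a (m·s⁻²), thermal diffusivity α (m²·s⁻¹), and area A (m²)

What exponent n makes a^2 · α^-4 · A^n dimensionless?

3

Balance the L exponent: (2)·n from A, plus 2·(1) − 4·(2) = -6 from the rest, must sum to zero.
2n − 6 = 0, so n = 3.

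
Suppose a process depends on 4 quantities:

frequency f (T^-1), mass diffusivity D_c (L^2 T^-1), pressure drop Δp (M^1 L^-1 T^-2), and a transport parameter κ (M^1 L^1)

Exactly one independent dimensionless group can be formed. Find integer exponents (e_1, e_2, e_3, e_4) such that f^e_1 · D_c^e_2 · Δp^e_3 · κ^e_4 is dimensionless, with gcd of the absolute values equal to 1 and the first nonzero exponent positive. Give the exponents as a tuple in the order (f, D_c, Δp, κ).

M: e_1·(0) + e_2·(0) + e_3·(1) + e_4·(1) = 0
L: e_1·(0) + e_2·(2) + e_3·(-1) + e_4·(1) = 0
T: e_1·(-1) + e_2·(-1) + e_3·(-2) + e_4·(0) = 0
Solving this homogeneous linear system for the smallest-integer solution (first nonzero entry positive) gives (3, -1, -1, 1).

(3, -1, -1, 1)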